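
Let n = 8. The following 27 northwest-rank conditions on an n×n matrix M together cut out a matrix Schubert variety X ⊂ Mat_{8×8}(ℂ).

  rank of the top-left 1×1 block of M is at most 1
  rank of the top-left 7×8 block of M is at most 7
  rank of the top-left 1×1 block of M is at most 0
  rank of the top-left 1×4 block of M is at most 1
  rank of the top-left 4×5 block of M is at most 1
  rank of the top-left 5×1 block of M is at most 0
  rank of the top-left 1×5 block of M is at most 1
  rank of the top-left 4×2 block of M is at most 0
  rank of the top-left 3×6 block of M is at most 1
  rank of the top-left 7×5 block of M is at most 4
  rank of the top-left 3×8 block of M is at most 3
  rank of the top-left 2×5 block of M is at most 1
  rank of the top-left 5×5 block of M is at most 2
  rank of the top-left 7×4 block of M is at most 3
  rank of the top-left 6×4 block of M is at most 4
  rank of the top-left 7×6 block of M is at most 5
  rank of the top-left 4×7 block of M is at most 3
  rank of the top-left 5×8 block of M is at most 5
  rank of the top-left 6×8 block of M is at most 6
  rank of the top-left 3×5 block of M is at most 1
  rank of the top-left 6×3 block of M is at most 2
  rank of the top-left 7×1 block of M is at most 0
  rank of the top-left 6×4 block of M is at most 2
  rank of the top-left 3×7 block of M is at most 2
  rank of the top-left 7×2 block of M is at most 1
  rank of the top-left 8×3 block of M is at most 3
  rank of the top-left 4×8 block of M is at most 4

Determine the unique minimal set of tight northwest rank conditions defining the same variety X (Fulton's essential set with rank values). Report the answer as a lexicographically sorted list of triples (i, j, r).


Reconstructing r_w from the 27 given conditions:

  i=1: 0 0 1 1 1 1 1 1
  i=2: 0 0 1 1 1 1 2 2
  i=3: 0 0 1 1 1 1 2 3
  i=4: 0 0 1 1 1 2 3 4
  i=5: 0 1 2 2 2 3 4 5
  i=6: 0 1 2 2 3 4 5 6
  i=7: 0 1 2 3 4 5 6 7
  i=8: 1 2 3 4 5 6 7 8

giving w = (3, 7, 8, 6, 2, 5, 4, 1) via Δ²R.

5 SE-corners of the 20-cell Rothe diagram give Ess(w):

[(3, 6, 1), (4, 2, 0), (4, 5, 1), (6, 4, 2), (7, 1, 0)]


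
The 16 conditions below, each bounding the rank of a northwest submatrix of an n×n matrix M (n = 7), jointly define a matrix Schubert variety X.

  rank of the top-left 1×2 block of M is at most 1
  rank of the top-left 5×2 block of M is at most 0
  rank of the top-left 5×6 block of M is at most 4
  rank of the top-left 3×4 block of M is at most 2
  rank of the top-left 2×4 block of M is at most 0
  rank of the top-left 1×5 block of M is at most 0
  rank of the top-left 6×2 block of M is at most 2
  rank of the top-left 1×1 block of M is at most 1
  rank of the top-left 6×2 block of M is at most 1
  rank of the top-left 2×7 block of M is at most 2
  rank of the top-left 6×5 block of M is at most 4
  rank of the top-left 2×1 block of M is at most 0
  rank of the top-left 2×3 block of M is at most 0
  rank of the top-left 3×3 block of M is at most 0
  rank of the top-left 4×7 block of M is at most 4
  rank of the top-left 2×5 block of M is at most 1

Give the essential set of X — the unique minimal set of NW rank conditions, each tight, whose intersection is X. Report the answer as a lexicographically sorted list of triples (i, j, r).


Recovering R(i,j) via the rank-extension bound from the 16 conditions:

  R[1]: 0 0 0 0 0 1 1
  R[2]: 0 0 0 0 1 2 2
  R[3]: 0 0 0 1 2 3 3
  R[4]: 0 0 1 2 3 4 4
  R[5]: 0 0 1 2 3 4 5
  R[6]: 1 1 2 3 4 5 6
  R[7]: 1 2 3 4 5 6 7

the unique w with this rank table is (6, 5, 4, 3, 7, 1, 2).

D(w) has 16 cells with 4 SE-corners; essential set:

[(1, 5, 0), (2, 4, 0), (3, 3, 0), (5, 2, 0)]


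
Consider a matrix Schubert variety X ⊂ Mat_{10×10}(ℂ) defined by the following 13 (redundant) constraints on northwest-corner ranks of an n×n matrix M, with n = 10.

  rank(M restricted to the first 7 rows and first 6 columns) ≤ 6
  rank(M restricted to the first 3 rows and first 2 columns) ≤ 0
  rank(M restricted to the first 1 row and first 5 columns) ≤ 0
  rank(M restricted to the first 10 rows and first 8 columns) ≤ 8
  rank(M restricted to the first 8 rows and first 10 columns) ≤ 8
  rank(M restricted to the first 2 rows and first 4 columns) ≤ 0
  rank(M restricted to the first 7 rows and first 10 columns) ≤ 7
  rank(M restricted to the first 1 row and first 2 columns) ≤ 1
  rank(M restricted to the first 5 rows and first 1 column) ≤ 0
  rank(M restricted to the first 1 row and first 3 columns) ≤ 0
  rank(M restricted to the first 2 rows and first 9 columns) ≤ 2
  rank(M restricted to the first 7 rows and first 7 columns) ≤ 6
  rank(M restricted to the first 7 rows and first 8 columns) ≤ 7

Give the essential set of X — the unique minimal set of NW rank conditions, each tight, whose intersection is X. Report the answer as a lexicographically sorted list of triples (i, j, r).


Computing R[i][j] = min implied NW-rank bound (n=10, 13 conditions):

  0 | 0 | 0 | 0 | 0 | 1 | 1 | 1 | 1 | 1
  0 | 0 | 0 | 0 | 1 | 2 | 2 | 2 | 2 | 2
  0 | 0 | 1 | 1 | 2 | 3 | 3 | 3 | 3 | 3
  0 | 1 | 2 | 2 | 3 | 4 | 4 | 4 | 4 | 4
  0 | 1 | 2 | 3 | 4 | 5 | 5 | 5 | 5 | 5
  1 | 2 | 3 | 4 | 5 | 6 | 6 | 6 | 6 | 6
  1 | 2 | 3 | 4 | 5 | 6 | 6 | 7 | 7 | 7
  1 | 2 | 3 | 4 | 5 | 6 | 7 | 8 | 8 | 8
  1 | 2 | 3 | 4 | 5 | 6 | 7 | 8 | 9 | 9
  1 | 2 | 3 | 4 | 5 | 6 | 7 | 8 | 9 | 10

the unique w with this rank table is (6, 5, 3, 2, 4, 1, 8, 7, 9, 10).

Fulton essential set (5 of the 14 Rothe cells):

[(1, 5, 0), (2, 4, 0), (3, 2, 0), (5, 1, 0), (7, 7, 6)]


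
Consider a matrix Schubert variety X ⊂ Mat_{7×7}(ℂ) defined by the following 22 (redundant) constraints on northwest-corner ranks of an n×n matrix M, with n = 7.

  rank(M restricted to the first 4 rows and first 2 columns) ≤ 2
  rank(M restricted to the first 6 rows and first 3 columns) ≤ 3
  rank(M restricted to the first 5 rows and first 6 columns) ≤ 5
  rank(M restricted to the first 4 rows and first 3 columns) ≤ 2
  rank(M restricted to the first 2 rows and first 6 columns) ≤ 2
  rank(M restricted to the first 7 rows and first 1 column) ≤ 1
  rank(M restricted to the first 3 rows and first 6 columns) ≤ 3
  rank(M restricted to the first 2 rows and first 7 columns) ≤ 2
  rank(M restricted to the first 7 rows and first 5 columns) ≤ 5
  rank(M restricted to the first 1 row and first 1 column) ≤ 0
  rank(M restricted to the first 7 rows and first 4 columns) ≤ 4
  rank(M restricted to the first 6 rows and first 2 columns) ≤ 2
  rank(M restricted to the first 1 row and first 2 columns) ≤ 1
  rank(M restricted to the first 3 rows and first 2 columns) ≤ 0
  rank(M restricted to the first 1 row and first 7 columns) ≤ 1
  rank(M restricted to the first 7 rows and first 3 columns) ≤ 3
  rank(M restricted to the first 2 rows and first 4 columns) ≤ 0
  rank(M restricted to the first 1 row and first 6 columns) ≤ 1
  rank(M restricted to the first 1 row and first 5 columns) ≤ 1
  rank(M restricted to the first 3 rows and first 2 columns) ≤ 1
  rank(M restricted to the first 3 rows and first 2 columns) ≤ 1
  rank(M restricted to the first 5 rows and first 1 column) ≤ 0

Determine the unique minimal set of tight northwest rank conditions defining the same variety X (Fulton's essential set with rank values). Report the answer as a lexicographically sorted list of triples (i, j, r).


Propagating the 22 rank bounds to every northwest block:

  row 1: 0  0  0  0  1  1  1
  row 2: 0  0  0  0  1  2  2
  row 3: 0  0  1  1  2  3  3
  row 4: 0  1  2  2  3  4  4
  row 5: 0  1  2  3  4  5  5
  row 6: 1  2  3  4  5  6  6
  row 7: 1  2  3  4  5  6  7

reading off 1-entries of Δ²R: w = (5, 6, 3, 2, 4, 1, 7).

Rothe diagram D(w) (12 cells), 3 SE-corners (essential conditions):

[(2, 4, 0), (3, 2, 0), (5, 1, 0)]


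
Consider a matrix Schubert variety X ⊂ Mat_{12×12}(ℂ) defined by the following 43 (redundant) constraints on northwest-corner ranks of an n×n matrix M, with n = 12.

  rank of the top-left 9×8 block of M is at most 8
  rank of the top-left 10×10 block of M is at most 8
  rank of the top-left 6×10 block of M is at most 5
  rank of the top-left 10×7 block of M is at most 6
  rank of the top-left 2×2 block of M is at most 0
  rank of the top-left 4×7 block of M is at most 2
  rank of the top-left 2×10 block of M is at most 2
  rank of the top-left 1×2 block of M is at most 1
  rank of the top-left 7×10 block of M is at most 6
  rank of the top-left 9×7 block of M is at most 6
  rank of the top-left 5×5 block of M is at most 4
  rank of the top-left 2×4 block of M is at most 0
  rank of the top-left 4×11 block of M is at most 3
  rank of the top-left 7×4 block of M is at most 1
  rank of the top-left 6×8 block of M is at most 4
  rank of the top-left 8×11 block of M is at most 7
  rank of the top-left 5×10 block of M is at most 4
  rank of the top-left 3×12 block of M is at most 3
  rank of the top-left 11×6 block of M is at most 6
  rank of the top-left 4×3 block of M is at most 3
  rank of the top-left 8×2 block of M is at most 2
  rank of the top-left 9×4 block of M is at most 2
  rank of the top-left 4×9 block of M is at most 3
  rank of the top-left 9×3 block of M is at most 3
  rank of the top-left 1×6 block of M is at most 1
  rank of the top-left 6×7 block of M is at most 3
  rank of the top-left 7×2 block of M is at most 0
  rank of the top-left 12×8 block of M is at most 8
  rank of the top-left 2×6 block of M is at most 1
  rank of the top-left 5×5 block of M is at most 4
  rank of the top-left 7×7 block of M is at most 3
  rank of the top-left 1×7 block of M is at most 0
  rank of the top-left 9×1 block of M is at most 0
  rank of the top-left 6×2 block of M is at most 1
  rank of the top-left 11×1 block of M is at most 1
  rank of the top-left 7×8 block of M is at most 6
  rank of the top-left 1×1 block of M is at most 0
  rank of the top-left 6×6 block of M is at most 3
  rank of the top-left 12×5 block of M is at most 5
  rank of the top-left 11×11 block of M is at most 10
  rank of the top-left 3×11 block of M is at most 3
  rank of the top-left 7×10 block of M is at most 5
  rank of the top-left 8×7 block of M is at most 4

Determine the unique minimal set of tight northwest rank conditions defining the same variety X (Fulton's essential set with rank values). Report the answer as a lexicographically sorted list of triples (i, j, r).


Propagating the 43 rank bounds to every northwest block:

  0 0 0 0 0 0 0 1 1 1 1 1
  0 0 0 0 1 1 1 2 2 2 2 2
  0 0 1 1 2 2 2 3 3 3 3 3
  0 0 1 1 2 2 2 3 3 3 3 4
  0 0 1 1 2 3 3 4 4 4 4 5
  0 0 1 1 2 3 3 4 5 5 5 6
  0 0 1 1 2 3 3 4 5 5 6 7
  0 1 2 2 3 4 4 5 6 6 7 8
  0 1 2 2 3 4 5 6 7 7 8 9
  1 2 3 3 4 5 6 7 8 8 9 10
  1 2 3 4 5 6 7 8 9 9 10 11
  1 2 3 4 5 6 7 8 9 10 11 12

so w = (8, 5, 3, 12, 6, 9, 11, 2, 7, 1, 4, 10).

D(w) has 36 cells with 10 SE-corners; essential set:

[(1, 7, 0), (2, 4, 0), (4, 7, 2), (4, 11, 3), (7, 2, 0), (7, 4, 1), (7, 7, 3), (7, 10, 5), (9, 1, 0), (9, 4, 2)]


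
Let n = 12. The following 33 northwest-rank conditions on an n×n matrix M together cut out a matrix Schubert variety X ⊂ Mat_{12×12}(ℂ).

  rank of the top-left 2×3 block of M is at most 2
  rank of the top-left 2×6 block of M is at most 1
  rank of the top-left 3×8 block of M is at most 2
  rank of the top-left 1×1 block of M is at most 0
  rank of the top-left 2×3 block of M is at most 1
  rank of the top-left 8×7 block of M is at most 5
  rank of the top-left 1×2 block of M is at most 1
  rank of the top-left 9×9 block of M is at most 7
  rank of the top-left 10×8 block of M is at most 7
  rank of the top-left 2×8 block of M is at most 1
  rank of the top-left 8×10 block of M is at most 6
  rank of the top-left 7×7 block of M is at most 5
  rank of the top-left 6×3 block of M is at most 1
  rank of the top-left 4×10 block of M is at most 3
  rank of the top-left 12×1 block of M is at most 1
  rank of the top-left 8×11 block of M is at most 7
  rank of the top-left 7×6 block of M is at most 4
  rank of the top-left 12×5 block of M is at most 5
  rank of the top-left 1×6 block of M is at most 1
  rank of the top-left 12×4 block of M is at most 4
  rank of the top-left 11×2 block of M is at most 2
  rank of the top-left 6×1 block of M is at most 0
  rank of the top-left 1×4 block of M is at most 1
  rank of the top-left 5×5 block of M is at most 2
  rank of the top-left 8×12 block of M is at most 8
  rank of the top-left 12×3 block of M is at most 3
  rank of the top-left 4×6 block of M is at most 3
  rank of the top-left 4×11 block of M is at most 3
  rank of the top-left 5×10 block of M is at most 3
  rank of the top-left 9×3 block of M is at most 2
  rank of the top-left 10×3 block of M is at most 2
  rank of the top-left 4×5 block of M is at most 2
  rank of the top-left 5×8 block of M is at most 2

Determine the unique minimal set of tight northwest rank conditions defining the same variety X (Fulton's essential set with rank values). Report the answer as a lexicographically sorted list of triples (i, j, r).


The tightest implied rank at each (i,j), from the 33 conditions:

  row 1: 0  1  1  1  1  1  1  1  1  1  1  1
  row 2: 0  1  1  1  1  1  1  1  2  2  2  2
  row 3: 0  1  1  2  2  2  2  2  3  3  3  3
  row 4: 0  1  1  2  2  2  2  2  3  3  3  4
  row 5: 0  1  1  2  2  2  2  2  3  3  4  5
  row 6: 0  1  1  2  3  3  3  3  4  4  5  6
  row 7: 1  2  2  3  4  4  4  4  5  5  6  7
  row 8: 1  2  2  3  4  5  5  5  6  6  7  8
  row 9: 1  2  2  3  4  5  6  6  7  7  8  9
  row 10: 1  2  2  3  4  5  6  7  8  8  9  10
  row 11: 1  2  3  4  5  6  7  8  9  9  10  11
  row 12: 1  2  3  4  5  6  7  8  9  10  11  12

reading off 1-entries of Δ²R: w = (2, 9, 4, 12, 11, 5, 1, 6, 7, 8, 3, 10).

|D(w)|=30, |Ess(w)|=7:

[(2, 8, 1), (4, 11, 3), (5, 8, 2), (5, 10, 3), (6, 1, 0), (6, 3, 1), (10, 3, 2)]


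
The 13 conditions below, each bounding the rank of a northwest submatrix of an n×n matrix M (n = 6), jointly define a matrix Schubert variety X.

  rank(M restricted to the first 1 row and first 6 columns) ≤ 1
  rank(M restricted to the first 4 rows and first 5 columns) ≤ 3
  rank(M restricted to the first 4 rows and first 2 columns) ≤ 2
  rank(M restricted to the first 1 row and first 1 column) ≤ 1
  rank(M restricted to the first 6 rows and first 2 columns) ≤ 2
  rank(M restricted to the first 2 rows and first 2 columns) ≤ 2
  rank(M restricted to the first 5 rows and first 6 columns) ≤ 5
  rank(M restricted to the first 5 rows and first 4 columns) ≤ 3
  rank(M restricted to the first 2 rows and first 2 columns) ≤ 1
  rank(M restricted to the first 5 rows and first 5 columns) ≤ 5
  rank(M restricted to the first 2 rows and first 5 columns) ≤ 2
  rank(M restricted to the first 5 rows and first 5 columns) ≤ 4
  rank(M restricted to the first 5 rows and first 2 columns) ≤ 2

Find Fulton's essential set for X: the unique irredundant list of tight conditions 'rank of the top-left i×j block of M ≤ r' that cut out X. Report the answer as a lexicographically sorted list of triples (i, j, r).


Computing R[i][j] = min implied NW-rank bound (n=6, 13 conditions):

  row 1: 1 1 1 1 1 1
  row 2: 1 1 2 2 2 2
  row 3: 1 2 3 3 3 3
  row 4: 1 2 3 3 3 4
  row 5: 1 2 3 3 4 5
  row 6: 1 2 3 4 5 6

hence w(1..6) = (1, 3, 2, 6, 5, 4).

Fulton essential set (3 of the 4 Rothe cells):

[(2, 2, 1), (4, 5, 3), (5, 4, 3)]


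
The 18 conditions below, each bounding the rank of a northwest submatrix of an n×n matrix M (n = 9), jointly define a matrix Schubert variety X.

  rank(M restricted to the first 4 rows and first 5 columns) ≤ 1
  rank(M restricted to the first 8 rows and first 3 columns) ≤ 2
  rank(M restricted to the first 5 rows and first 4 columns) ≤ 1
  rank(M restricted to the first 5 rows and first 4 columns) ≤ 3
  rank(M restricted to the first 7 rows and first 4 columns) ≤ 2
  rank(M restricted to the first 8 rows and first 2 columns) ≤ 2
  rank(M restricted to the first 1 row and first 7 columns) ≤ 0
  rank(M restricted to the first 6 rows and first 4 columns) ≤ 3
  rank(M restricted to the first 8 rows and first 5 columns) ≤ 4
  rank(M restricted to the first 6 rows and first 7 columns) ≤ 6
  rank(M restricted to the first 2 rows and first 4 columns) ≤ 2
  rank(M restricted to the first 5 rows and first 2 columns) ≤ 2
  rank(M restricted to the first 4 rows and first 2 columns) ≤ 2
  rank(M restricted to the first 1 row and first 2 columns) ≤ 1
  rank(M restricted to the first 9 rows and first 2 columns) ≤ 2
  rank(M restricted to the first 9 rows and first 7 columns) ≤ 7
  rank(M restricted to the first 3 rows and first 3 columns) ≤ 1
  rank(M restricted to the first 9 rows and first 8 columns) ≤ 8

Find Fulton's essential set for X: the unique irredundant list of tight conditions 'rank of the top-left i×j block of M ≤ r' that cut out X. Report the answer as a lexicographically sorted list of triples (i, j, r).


Computing R[i][j] = min implied NW-rank bound (n=9, 18 conditions):

  row 1: 0, 0, 0, 0, 0, 0, 0, 1, 1
  row 2: 1, 1, 1, 1, 1, 1, 1, 2, 2
  row 3: 1, 1, 1, 1, 1, 2, 2, 3, 3
  row 4: 1, 1, 1, 1, 1, 2, 3, 4, 4
  row 5: 1, 1, 1, 1, 2, 3, 4, 5, 5
  row 6: 1, 2, 2, 2, 3, 4, 5, 6, 6
  row 7: 1, 2, 2, 2, 3, 4, 5, 6, 7
  row 8: 1, 2, 2, 3, 4, 5, 6, 7, 8
  row 9: 1, 2, 3, 4, 5, 6, 7, 8, 9

second differences of R give the permutation w = (8, 1, 6, 7, 5, 2, 9, 4, 3).

Fulton essential set (5 of the 21 Rothe cells):

[(1, 7, 0), (4, 5, 1), (5, 4, 1), (7, 4, 2), (8, 3, 2)]


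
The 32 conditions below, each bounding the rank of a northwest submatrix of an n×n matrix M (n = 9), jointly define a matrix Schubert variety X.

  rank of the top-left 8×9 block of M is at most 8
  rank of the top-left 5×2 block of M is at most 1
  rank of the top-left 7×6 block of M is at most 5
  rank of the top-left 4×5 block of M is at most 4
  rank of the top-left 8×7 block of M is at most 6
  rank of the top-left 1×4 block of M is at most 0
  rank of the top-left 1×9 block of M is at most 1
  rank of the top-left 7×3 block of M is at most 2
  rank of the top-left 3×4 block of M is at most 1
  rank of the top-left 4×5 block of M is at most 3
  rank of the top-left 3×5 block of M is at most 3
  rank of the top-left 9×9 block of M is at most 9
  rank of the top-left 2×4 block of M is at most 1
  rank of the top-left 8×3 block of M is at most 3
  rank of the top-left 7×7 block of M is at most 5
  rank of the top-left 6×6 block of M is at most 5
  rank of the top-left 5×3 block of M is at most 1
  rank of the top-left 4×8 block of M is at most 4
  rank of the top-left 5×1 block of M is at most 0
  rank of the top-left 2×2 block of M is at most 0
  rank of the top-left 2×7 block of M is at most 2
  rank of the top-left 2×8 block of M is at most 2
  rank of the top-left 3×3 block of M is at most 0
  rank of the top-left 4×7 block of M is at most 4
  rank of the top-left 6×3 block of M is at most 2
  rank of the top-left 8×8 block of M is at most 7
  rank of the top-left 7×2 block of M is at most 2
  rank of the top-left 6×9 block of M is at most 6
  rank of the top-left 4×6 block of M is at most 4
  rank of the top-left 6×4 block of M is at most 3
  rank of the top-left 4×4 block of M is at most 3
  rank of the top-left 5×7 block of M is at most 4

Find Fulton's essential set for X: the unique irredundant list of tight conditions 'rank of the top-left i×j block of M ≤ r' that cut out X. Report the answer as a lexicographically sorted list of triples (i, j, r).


Reconstructing r_w from the 32 given conditions:

  i=1: 0  0  0  0  1  1  1  1  1
  i=2: 0  0  0  1  2  2  2  2  2
  i=3: 0  0  0  1  2  3  3  3  3
  i=4: 0  1  1  2  3  4  4  4  4
  i=5: 0  1  1  2  3  4  4  5  5
  i=6: 1  2  2  3  4  5  5  6  6
  i=7: 1  2  2  3  4  5  5  6  7
  i=8: 1  2  3  4  5  6  6  7  8
  i=9: 1  2  3  4  5  6  7  8  9

hence w(1..9) = (5, 4, 6, 2, 8, 1, 9, 3, 7).

Rothe diagram D(w) (16 cells), 7 SE-corners (essential conditions):

[(1, 4, 0), (3, 3, 0), (5, 1, 0), (5, 3, 1), (5, 7, 4), (7, 3, 2), (7, 7, 5)]


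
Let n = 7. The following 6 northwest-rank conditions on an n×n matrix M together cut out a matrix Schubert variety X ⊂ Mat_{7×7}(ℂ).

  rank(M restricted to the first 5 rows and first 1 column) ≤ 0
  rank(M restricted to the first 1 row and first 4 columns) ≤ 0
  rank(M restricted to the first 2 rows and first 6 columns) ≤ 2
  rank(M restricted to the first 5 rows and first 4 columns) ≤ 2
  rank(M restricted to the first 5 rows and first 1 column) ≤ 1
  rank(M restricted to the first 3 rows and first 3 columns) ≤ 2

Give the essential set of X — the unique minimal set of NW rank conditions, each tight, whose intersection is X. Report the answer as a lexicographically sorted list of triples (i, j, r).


Rank table r_w(7×7) implied by the 6 constraints:

  0, 0, 0, 0, 1, 1, 1
  0, 1, 1, 1, 2, 2, 2
  0, 1, 2, 2, 3, 3, 3
  0, 1, 2, 2, 3, 4, 4
  0, 1, 2, 2, 3, 4, 5
  1, 2, 3, 3, 4, 5, 6
  1, 2, 3, 4, 5, 6, 7

reading off 1-entries of Δ²R: w = (5, 2, 3, 6, 7, 1, 4).

ℓ(w)=10; the 3 essential cells (i,j,r):

[(1, 4, 0), (5, 1, 0), (5, 4, 2)]


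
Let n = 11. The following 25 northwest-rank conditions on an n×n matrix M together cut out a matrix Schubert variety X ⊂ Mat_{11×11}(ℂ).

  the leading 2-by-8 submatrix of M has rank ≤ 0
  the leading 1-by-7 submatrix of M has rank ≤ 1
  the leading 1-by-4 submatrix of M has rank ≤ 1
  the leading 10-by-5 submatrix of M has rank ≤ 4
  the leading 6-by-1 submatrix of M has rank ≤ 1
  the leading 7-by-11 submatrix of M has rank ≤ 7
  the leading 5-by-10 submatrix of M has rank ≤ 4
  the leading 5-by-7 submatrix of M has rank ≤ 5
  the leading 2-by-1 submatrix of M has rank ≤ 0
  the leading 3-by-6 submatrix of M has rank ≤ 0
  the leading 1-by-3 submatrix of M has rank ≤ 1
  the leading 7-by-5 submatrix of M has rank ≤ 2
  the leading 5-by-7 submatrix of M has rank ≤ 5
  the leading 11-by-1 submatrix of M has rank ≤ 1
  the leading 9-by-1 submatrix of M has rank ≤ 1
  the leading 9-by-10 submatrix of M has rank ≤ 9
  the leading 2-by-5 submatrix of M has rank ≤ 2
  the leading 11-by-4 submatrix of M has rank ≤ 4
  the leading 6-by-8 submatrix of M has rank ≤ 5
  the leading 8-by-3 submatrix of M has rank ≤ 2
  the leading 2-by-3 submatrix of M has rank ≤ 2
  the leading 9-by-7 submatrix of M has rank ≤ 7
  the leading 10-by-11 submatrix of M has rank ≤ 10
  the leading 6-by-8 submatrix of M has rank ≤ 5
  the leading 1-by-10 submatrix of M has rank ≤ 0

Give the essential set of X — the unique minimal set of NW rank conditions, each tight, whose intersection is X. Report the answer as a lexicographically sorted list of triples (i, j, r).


Reconstructing r_w from the 25 given conditions:

  0 0 0 0 0 0 0 0 0 0 1
  0 0 0 0 0 0 0 0 1 1 2
  0 0 0 0 0 0 1 1 2 2 3
  1 1 1 1 1 1 2 2 3 3 4
  1 2 2 2 2 2 3 3 4 4 5
  1 2 2 2 2 3 4 4 5 5 6
  1 2 2 2 2 3 4 5 6 6 7
  1 2 2 3 3 4 5 6 7 7 8
  1 2 3 4 4 5 6 7 8 8 9
  1 2 3 4 4 5 6 7 8 9 10
  1 2 3 4 5 6 7 8 9 10 11

so w = (11, 9, 7, 1, 2, 6, 8, 4, 3, 10, 5).

ℓ(w)=32; the 6 essential cells (i,j,r):

[(1, 10, 0), (2, 8, 0), (3, 6, 0), (7, 5, 2), (8, 3, 2), (10, 5, 4)]


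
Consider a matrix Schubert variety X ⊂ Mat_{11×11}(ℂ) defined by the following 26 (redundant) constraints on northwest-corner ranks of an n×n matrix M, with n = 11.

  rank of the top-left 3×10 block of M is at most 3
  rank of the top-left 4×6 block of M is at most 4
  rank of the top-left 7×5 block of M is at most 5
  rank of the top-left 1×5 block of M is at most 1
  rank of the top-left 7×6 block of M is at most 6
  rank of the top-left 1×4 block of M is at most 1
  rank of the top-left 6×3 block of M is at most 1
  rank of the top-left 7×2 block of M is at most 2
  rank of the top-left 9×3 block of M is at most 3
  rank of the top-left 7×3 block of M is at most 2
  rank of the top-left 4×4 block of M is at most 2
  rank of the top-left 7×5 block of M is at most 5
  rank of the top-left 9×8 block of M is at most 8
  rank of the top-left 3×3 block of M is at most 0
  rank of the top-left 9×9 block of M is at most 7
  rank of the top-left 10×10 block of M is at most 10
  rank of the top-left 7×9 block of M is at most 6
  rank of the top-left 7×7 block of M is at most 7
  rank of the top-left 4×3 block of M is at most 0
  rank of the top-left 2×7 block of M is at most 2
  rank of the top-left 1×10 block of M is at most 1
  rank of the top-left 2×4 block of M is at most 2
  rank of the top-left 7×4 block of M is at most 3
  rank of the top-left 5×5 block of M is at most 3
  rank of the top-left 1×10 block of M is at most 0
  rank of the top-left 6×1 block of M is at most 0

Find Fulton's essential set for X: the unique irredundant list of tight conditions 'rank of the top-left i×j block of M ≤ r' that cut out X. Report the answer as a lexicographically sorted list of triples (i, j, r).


Reconstructing r_w from the 26 given conditions:

  i=1: 0 | 0 | 0 | 0 | 0 | 0 | 0 | 0 | 0 | 0 | 1
  i=2: 0 | 0 | 0 | 1 | 1 | 1 | 1 | 1 | 1 | 1 | 2
  i=3: 0 | 0 | 0 | 1 | 2 | 2 | 2 | 2 | 2 | 2 | 3
  i=4: 0 | 0 | 0 | 1 | 2 | 3 | 3 | 3 | 3 | 3 | 4
  i=5: 0 | 1 | 1 | 2 | 3 | 4 | 4 | 4 | 4 | 4 | 5
  i=6: 0 | 1 | 1 | 2 | 3 | 4 | 5 | 5 | 5 | 5 | 6
  i=7: 1 | 2 | 2 | 3 | 4 | 5 | 6 | 6 | 6 | 6 | 7
  i=8: 1 | 2 | 3 | 4 | 5 | 6 | 7 | 7 | 7 | 7 | 8
  i=9: 1 | 2 | 3 | 4 | 5 | 6 | 7 | 7 | 7 | 8 | 9
  i=10: 1 | 2 | 3 | 4 | 5 | 6 | 7 | 8 | 8 | 9 | 10
  i=11: 1 | 2 | 3 | 4 | 5 | 6 | 7 | 8 | 9 | 10 | 11

reading off 1-entries of Δ²R: w = (11, 4, 5, 6, 2, 7, 1, 3, 10, 8, 9).

D(w) has 24 cells with 5 SE-corners; essential set:

[(1, 10, 0), (4, 3, 0), (6, 1, 0), (6, 3, 1), (9, 9, 7)]


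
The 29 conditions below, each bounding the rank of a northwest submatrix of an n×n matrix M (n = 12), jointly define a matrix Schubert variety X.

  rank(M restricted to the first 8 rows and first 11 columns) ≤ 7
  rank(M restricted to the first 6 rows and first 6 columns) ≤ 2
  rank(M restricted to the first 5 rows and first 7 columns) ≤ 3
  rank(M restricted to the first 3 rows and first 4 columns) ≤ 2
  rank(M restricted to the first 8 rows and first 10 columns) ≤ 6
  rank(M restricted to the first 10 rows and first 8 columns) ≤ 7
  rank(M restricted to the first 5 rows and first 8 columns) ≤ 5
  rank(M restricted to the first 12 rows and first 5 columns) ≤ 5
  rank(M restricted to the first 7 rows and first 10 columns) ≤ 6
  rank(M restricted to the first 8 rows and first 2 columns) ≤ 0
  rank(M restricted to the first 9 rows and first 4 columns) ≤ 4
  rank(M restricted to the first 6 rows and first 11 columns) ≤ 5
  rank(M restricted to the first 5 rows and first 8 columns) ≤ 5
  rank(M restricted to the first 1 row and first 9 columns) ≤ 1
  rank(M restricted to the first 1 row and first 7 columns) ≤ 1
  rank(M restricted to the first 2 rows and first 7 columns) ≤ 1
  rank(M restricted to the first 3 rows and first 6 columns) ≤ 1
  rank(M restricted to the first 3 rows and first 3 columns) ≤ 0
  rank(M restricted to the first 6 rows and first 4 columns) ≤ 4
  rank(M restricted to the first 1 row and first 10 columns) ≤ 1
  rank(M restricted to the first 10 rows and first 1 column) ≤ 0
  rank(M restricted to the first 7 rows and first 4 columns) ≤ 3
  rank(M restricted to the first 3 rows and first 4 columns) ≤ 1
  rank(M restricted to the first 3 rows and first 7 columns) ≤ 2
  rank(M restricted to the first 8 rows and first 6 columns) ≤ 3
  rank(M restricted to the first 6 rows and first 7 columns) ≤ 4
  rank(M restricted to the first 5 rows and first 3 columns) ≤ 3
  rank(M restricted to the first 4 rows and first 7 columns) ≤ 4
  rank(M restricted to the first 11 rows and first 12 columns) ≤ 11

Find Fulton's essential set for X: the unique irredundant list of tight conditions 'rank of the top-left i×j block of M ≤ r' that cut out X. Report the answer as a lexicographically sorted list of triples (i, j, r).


Computing R[i][j] = min implied NW-rank bound (n=12, 29 conditions):

  i=1: 0, 0, 0, 1, 1, 1, 1, 1, 1, 1, 1, 1
  i=2: 0, 0, 0, 1, 1, 1, 1, 2, 2, 2, 2, 2
  i=3: 0, 0, 0, 1, 1, 1, 2, 3, 3, 3, 3, 3
  i=4: 0, 0, 1, 2, 2, 2, 3, 4, 4, 4, 4, 4
  i=5: 0, 0, 1, 2, 2, 2, 3, 4, 5, 5, 5, 5
  i=6: 0, 0, 1, 2, 2, 2, 3, 4, 5, 5, 5, 6
  i=7: 0, 0, 1, 2, 3, 3, 4, 5, 6, 6, 6, 7
  i=8: 0, 0, 1, 2, 3, 3, 4, 5, 6, 6, 7, 8
  i=9: 0, 1, 2, 3, 4, 4, 5, 6, 7, 7, 8, 9
  i=10: 0, 1, 2, 3, 4, 5, 6, 7, 8, 8, 9, 10
  i=11: 1, 2, 3, 4, 5, 6, 7, 8, 9, 9, 10, 11
  i=12: 1, 2, 3, 4, 5, 6, 7, 8, 9, 10, 11, 12

so w = (4, 8, 7, 3, 9, 12, 5, 11, 2, 6, 1, 10).

D(w) has 34 cells with 9 SE-corners; essential set:

[(2, 7, 1), (3, 3, 0), (3, 6, 1), (6, 6, 2), (6, 11, 5), (8, 2, 0), (8, 6, 3), (8, 10, 6), (10, 1, 0)]


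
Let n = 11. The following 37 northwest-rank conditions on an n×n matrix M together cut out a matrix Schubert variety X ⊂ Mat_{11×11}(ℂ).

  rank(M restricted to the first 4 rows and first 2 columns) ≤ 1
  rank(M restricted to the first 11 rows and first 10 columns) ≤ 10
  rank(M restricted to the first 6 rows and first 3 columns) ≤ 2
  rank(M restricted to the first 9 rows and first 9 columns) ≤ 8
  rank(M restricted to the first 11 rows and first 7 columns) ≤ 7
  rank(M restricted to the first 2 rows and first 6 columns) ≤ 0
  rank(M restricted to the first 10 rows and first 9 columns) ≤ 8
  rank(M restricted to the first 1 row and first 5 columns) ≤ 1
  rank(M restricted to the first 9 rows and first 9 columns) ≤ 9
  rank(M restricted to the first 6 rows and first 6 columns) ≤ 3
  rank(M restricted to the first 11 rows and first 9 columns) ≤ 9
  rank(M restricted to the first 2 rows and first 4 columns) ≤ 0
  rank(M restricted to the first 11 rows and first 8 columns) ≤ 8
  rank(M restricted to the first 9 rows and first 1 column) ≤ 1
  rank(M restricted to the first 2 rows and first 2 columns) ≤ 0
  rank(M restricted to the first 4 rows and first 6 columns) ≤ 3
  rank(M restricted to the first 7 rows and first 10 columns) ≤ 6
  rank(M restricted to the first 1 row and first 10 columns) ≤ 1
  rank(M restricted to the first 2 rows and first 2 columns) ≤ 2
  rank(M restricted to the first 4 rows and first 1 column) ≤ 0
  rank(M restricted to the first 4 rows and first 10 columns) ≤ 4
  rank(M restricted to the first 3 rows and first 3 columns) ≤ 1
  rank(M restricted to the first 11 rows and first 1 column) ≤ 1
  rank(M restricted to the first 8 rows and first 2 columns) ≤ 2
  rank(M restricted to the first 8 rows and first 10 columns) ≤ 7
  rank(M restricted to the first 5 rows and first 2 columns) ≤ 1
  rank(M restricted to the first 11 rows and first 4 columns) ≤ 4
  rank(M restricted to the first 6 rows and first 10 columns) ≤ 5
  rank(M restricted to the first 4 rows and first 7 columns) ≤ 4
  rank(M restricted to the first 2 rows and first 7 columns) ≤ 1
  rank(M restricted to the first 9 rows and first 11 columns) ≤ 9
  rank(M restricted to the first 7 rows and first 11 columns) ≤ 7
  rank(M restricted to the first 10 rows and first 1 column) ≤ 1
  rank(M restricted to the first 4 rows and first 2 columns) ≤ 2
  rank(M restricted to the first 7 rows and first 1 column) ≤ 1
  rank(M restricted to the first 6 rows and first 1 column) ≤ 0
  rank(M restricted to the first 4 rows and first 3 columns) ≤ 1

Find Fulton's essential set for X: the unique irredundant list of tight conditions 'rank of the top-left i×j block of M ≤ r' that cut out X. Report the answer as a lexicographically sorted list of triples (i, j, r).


Propagating the 37 rank bounds to every northwest block:

  R[1]: 0  0  0  0  0  0  1  1  1  1  1
  R[2]: 0  0  0  0  0  0  1  2  2  2  2
  R[3]: 0  1  1  1  1  1  2  3  3  3  3
  R[4]: 0  1  1  2  2  2  3  4  4  4  4
  R[5]: 0  1  2  3  3  3  4  5  5  5  5
  R[6]: 0  1  2  3  3  3  4  5  5  5  6
  R[7]: 1  2  3  4  4  4  5  6  6  6  7
  R[8]: 1  2  3  4  5  5  6  7  7  7  8
  R[9]: 1  2  3  4  5  6  7  8  8  8  9
  R[10]: 1  2  3  4  5  6  7  8  8  9  10
  R[11]: 1  2  3  4  5  6  7  8  9  10  11

giving w = (7, 8, 2, 4, 3, 11, 1, 5, 6, 10, 9) via Δ²R.

ℓ(w)=22; the 6 essential cells (i,j,r):

[(2, 6, 0), (4, 3, 1), (6, 1, 0), (6, 6, 3), (6, 10, 5), (10, 9, 8)]


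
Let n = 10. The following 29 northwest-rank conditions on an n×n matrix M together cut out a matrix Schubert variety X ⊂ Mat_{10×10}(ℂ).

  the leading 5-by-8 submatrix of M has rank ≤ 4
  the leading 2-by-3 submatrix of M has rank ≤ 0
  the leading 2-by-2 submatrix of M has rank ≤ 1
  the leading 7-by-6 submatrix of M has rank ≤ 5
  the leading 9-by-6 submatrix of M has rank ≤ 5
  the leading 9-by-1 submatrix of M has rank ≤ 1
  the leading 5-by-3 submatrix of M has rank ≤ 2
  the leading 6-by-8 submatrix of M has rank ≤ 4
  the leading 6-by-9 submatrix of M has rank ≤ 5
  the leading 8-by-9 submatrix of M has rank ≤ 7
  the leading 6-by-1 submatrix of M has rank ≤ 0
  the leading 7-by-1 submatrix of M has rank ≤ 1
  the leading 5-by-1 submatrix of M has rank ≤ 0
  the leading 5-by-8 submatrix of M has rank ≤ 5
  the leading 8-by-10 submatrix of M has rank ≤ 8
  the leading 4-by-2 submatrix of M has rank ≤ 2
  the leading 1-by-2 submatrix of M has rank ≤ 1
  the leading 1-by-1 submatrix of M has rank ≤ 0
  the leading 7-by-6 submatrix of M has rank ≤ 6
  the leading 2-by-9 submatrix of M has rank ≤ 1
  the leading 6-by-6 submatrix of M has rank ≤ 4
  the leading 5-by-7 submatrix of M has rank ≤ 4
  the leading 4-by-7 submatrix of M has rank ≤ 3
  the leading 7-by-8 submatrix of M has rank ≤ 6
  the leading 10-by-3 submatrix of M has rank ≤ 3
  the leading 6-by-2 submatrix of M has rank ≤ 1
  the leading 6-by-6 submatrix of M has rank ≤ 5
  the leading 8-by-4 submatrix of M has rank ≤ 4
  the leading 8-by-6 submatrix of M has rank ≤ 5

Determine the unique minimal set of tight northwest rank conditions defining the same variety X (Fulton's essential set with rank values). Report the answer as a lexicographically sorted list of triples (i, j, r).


Reconstructing r_w from the 29 given conditions:

  row 1: 0 0 0 1 1 1 1 1 1 1
  row 2: 0 0 0 1 1 1 1 1 1 2
  row 3: 0 1 1 2 2 2 2 2 2 3
  row 4: 0 1 2 3 3 3 3 3 3 4
  row 5: 0 1 2 3 4 4 4 4 4 5
  row 6: 0 1 2 3 4 4 4 4 5 6
  row 7: 1 2 3 4 5 5 5 5 6 7
  row 8: 1 2 3 4 5 5 6 6 7 8
  row 9: 1 2 3 4 5 5 6 7 8 9
  row 10: 1 2 3 4 5 6 7 8 9 10

hence w(1..10) = (4, 10, 2, 3, 5, 9, 1, 7, 8, 6).

Fulton essential set (5 of the 20 Rothe cells):

[(2, 3, 0), (2, 9, 1), (6, 1, 0), (6, 8, 4), (9, 6, 5)]


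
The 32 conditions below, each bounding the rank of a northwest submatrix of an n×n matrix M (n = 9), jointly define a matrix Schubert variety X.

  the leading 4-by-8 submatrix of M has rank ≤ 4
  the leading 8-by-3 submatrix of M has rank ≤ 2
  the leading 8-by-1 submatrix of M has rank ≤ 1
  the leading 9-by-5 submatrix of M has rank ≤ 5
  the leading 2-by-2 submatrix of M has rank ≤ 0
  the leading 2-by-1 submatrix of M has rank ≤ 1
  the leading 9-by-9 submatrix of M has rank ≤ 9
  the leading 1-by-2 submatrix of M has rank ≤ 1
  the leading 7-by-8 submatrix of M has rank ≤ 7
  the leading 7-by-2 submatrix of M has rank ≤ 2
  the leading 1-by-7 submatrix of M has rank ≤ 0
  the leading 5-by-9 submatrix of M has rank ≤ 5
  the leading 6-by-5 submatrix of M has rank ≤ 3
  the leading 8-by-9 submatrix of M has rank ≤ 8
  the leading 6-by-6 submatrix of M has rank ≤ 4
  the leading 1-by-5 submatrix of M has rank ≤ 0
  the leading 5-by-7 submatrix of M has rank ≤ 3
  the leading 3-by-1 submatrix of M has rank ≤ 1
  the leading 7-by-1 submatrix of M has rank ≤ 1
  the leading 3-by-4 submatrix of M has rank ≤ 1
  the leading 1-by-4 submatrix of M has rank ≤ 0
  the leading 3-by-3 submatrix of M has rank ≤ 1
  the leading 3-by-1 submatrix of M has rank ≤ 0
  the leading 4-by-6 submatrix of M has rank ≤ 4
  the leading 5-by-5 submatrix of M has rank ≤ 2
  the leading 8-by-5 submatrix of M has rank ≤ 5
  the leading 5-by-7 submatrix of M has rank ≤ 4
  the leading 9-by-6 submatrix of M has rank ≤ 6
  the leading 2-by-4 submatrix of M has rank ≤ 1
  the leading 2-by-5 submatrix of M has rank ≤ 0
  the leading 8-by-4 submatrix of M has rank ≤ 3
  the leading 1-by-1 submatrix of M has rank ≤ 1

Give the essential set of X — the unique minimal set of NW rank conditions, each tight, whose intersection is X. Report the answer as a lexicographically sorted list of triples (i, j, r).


Propagating the 32 rank bounds to every northwest block:

  0, 0, 0, 0, 0, 0, 0, 1, 1
  0, 0, 0, 0, 0, 1, 1, 2, 2
  0, 1, 1, 1, 1, 2, 2, 3, 3
  1, 2, 2, 2, 2, 3, 3, 4, 4
  1, 2, 2, 2, 2, 3, 3, 4, 5
  1, 2, 2, 3, 3, 4, 4, 5, 6
  1, 2, 2, 3, 4, 5, 5, 6, 7
  1, 2, 2, 3, 4, 5, 6, 7, 8
  1, 2, 3, 4, 5, 6, 7, 8, 9

reading off 1-entries of Δ²R: w = (8, 6, 2, 1, 9, 4, 5, 7, 3).

|D(w)|=20, |Ess(w)|=6:

[(1, 7, 0), (2, 5, 0), (3, 1, 0), (5, 5, 2), (5, 7, 3), (8, 3, 2)]


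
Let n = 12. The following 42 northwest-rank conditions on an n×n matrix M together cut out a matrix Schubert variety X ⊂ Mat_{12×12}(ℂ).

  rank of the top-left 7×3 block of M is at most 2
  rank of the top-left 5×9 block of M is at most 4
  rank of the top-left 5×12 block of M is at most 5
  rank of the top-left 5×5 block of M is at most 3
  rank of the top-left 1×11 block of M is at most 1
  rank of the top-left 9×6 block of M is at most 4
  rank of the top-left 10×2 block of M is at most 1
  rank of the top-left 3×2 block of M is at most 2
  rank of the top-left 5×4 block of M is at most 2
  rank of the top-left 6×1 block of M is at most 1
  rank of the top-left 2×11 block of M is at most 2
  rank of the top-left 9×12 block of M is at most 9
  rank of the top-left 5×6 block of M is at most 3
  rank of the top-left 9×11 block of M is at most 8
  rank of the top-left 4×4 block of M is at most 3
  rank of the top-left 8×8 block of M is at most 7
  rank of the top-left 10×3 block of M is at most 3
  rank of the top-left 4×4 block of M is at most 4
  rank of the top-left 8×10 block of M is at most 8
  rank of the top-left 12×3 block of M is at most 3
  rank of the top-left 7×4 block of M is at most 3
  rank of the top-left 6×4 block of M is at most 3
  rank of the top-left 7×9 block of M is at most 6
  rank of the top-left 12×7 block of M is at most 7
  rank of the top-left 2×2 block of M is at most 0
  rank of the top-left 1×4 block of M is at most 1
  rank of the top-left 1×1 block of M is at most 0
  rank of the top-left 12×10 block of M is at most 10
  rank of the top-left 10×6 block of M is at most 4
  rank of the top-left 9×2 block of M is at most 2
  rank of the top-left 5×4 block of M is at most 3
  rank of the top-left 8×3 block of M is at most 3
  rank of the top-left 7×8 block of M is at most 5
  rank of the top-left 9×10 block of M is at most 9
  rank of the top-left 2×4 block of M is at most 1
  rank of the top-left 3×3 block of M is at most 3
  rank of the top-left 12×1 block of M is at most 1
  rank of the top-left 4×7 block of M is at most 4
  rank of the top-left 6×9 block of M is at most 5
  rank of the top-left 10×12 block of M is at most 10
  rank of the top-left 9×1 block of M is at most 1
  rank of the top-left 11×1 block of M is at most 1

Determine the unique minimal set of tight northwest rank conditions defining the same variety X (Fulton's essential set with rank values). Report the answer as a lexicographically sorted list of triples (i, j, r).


Computing R[i][j] = min implied NW-rank bound (n=12, 42 conditions):

  row 1: 0, 0, 1, 1, 1, 1, 1, 1, 1, 1, 1, 1
  row 2: 0, 0, 1, 1, 2, 2, 2, 2, 2, 2, 2, 2
  row 3: 1, 1, 2, 2, 3, 3, 3, 3, 3, 3, 3, 3
  row 4: 1, 1, 2, 2, 3, 3, 4, 4, 4, 4, 4, 4
  row 5: 1, 1, 2, 2, 3, 3, 4, 4, 4, 5, 5, 5
  row 6: 1, 1, 2, 3, 4, 4, 5, 5, 5, 6, 6, 6
  row 7: 1, 1, 2, 3, 4, 4, 5, 5, 6, 7, 7, 7
  row 8: 1, 1, 2, 3, 4, 4, 5, 6, 7, 8, 8, 8
  row 9: 1, 1, 2, 3, 4, 4, 5, 6, 7, 8, 8, 9
  row 10: 1, 1, 2, 3, 4, 4, 5, 6, 7, 8, 9, 10
  row 11: 1, 2, 3, 4, 5, 5, 6, 7, 8, 9, 10, 11
  row 12: 1, 2, 3, 4, 5, 6, 7, 8, 9, 10, 11, 12

the unique w with this rank table is (3, 5, 1, 7, 10, 4, 9, 8, 12, 11, 2, 6).

|D(w)|=24, |Ess(w)|=9:

[(2, 2, 0), (2, 4, 1), (5, 4, 2), (5, 6, 3), (5, 9, 4), (7, 8, 5), (9, 11, 8), (10, 2, 1), (10, 6, 4)]
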